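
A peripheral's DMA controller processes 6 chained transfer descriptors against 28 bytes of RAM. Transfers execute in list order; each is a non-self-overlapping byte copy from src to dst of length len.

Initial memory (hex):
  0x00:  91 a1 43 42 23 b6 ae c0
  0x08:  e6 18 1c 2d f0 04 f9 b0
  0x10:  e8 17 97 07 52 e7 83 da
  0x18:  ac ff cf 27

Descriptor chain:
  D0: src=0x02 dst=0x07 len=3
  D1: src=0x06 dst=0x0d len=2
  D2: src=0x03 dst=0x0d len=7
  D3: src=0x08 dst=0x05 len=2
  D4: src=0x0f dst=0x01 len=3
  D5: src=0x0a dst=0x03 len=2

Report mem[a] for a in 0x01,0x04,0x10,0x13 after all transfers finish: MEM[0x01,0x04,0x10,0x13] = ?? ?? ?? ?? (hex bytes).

MEM[0x01,0x04,0x10,0x13] = b6 2d ae 23

[0] 0x02->0x07 len=3 : 43 42 23
[1] 0x06->0x0d len=2 : ae 43
[2] 0x03->0x0d len=7 : 42 23 b6 ae 43 42 23
[3] 0x08->0x05 len=2 : 42 23
[4] 0x0f->0x01 len=3 : b6 ae 43
[5] 0x0a->0x03 len=2 : 1c 2d
query mem[0x01]=0xb6, mem[0x04]=0x2d, mem[0x10]=0xae, mem[0x13]=0x23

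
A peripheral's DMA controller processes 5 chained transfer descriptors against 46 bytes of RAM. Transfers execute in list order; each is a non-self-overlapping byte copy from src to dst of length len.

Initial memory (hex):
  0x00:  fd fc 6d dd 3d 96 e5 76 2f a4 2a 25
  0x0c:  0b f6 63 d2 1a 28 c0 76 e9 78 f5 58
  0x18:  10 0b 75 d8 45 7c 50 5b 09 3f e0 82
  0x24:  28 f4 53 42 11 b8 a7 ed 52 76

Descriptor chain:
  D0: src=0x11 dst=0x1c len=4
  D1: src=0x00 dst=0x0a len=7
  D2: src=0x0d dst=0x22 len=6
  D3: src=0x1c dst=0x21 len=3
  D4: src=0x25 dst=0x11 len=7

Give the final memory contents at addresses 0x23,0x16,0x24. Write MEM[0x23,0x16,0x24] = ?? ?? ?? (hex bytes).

MEM[0x23,0x16,0x24] = 76 a7 96

D0: mem[0x1c..0x1f] <- [28 c0 76 e9]
D1: mem[0x0a..0x10] <- [fd fc 6d dd 3d 96 e5]
D2: mem[0x22..0x27] <- [dd 3d 96 e5 28 c0]
D3: mem[0x21..0x23] <- [28 c0 76]
D4: mem[0x11..0x17] <- [e5 28 c0 11 b8 a7 ed]
query mem[0x23]=0x76, mem[0x16]=0xa7, mem[0x24]=0x96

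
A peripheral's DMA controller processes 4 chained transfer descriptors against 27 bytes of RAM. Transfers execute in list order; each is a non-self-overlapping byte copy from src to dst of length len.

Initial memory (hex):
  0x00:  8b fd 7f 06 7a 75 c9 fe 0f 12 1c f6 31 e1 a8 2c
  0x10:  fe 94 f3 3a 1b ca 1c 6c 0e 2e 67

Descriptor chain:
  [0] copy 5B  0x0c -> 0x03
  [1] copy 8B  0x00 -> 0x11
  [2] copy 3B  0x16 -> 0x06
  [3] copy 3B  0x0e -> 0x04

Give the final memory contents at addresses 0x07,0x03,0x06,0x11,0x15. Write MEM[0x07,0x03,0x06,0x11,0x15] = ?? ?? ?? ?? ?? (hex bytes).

MEM[0x07,0x03,0x06,0x11,0x15] = 2c 31 fe 8b e1

  after D0: wrote 5B at 0x03 = 31e1a82cfe
  after D1: wrote 8B at 0x11 = 8bfd7f31e1a82cfe
  after D2: wrote 3B at 0x06 = a82cfe
  after D3: wrote 3B at 0x04 = a82cfe
query mem[0x07]=0x2c, mem[0x03]=0x31, mem[0x06]=0xfe, mem[0x11]=0x8b, mem[0x15]=0xe1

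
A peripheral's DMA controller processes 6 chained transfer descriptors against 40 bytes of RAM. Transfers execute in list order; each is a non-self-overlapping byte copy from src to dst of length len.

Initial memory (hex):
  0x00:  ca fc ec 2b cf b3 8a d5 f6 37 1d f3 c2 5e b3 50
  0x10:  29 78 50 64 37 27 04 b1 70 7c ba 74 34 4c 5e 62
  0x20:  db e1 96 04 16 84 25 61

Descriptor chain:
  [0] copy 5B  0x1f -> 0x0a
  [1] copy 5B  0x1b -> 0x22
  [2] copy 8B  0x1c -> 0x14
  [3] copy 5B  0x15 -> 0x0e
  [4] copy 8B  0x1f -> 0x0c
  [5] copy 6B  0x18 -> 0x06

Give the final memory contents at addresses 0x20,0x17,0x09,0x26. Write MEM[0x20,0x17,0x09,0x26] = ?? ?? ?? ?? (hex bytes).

#0 dst[0x0a+5] := {0x62,0xdb,0xe1,0x96,0x04}
#1 dst[0x22+5] := {0x74,0x34,0x4c,0x5e,0x62}
#2 dst[0x14+8] := {0x34,0x4c,0x5e,0x62,0xdb,0xe1,0x74,0x34}
#3 dst[0x0e+5] := {0x4c,0x5e,0x62,0xdb,0xe1}
#4 dst[0x0c+8] := {0x62,0xdb,0xe1,0x74,0x34,0x4c,0x5e,0x62}
#5 dst[0x06+6] := {0xdb,0xe1,0x74,0x34,0x34,0x4c}
query mem[0x20]=0xdb, mem[0x17]=0x62, mem[0x09]=0x34, mem[0x26]=0x62

MEM[0x20,0x17,0x09,0x26] = db 62 34 62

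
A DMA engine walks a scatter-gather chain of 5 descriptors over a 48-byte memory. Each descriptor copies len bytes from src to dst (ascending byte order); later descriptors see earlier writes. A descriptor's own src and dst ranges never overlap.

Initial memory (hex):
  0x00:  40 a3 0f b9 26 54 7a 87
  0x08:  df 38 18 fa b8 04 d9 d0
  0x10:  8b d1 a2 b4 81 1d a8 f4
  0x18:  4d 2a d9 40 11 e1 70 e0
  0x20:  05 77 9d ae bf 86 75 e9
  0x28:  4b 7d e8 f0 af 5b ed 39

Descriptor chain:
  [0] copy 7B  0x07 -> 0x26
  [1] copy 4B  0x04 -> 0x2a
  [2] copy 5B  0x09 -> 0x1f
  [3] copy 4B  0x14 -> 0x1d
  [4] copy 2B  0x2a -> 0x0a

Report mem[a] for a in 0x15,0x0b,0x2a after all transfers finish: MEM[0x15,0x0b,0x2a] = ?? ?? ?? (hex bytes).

#0 dst[0x26+7] := {0x87,0xdf,0x38,0x18,0xfa,0xb8,0x04}
#1 dst[0x2a+4] := {0x26,0x54,0x7a,0x87}
#2 dst[0x1f+5] := {0x38,0x18,0xfa,0xb8,0x04}
#3 dst[0x1d+4] := {0x81,0x1d,0xa8,0xf4}
#4 dst[0x0a+2] := {0x26,0x54}
query mem[0x15]=0x1d, mem[0x0b]=0x54, mem[0x2a]=0x26

MEM[0x15,0x0b,0x2a] = 1d 54 26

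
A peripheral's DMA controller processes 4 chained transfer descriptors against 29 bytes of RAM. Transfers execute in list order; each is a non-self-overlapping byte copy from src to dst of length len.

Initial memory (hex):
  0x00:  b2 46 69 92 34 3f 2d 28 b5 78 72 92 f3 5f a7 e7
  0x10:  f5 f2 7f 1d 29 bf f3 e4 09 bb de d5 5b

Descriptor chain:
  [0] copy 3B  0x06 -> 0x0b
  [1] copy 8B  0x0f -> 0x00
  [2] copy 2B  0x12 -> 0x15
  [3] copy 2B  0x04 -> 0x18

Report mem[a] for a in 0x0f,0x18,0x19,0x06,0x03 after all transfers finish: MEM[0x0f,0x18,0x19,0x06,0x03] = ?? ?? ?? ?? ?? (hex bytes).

MEM[0x0f,0x18,0x19,0x06,0x03] = e7 1d 29 bf 7f

#0 dst[0x0b+3] := {0x2d,0x28,0xb5}
#1 dst[0x00+8] := {0xe7,0xf5,0xf2,0x7f,0x1d,0x29,0xbf,0xf3}
#2 dst[0x15+2] := {0x7f,0x1d}
#3 dst[0x18+2] := {0x1d,0x29}
query mem[0x0f]=0xe7, mem[0x18]=0x1d, mem[0x19]=0x29, mem[0x06]=0xbf, mem[0x03]=0x7f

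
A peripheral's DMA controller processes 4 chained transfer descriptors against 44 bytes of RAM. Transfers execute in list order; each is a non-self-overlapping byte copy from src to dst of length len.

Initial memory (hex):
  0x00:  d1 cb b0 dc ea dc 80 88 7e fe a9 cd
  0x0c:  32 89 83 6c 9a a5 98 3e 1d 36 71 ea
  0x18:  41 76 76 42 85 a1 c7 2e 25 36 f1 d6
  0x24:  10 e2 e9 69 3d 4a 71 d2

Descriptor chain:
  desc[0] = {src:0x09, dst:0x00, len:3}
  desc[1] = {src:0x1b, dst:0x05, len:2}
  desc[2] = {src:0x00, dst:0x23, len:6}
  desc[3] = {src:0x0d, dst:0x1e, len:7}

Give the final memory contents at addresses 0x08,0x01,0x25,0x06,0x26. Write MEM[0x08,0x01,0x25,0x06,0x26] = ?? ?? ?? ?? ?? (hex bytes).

  after D0: wrote 3B at 0x00 = fea9cd
  after D1: wrote 2B at 0x05 = 4285
  after D2: wrote 6B at 0x23 = fea9cddcea42
  after D3: wrote 7B at 0x1e = 89836c9aa5983e
query mem[0x08]=0x7e, mem[0x01]=0xa9, mem[0x25]=0xcd, mem[0x06]=0x85, mem[0x26]=0xdc

MEM[0x08,0x01,0x25,0x06,0x26] = 7e a9 cd 85 dc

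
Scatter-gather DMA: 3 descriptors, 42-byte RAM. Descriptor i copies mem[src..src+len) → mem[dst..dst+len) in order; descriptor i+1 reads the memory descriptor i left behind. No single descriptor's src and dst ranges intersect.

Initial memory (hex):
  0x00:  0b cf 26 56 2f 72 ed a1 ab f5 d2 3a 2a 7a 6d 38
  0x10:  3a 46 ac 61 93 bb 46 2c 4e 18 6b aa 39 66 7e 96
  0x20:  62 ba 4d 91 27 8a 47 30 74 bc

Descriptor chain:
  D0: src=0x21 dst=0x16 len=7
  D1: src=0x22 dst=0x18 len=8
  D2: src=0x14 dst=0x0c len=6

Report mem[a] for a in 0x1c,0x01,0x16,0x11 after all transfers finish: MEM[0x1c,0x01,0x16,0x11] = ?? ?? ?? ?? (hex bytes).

MEM[0x1c,0x01,0x16,0x11] = 47 cf ba 91

D0: mem[0x16..0x1c] <- [ba 4d 91 27 8a 47 30]
D1: mem[0x18..0x1f] <- [4d 91 27 8a 47 30 74 bc]
D2: mem[0x0c..0x11] <- [93 bb ba 4d 4d 91]
query mem[0x1c]=0x47, mem[0x01]=0xcf, mem[0x16]=0xba, mem[0x11]=0x91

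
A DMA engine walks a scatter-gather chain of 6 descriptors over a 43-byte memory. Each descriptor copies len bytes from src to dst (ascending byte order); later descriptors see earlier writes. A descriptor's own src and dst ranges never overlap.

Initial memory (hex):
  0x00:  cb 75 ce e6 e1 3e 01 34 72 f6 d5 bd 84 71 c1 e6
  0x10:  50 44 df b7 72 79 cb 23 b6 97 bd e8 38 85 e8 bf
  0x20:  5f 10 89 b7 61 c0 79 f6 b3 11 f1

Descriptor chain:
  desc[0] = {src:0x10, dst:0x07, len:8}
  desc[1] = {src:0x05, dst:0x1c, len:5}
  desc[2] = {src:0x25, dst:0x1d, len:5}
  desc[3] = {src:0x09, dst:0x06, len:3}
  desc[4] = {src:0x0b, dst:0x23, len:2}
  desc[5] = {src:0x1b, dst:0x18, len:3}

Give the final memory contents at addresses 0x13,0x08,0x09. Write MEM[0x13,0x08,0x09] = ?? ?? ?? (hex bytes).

MEM[0x13,0x08,0x09] = b7 72 df

D0: mem[0x07..0x0e] <- [50 44 df b7 72 79 cb 23]
D1: mem[0x1c..0x20] <- [3e 01 50 44 df]
D2: mem[0x1d..0x21] <- [c0 79 f6 b3 11]
D3: mem[0x06..0x08] <- [df b7 72]
D4: mem[0x23..0x24] <- [72 79]
D5: mem[0x18..0x1a] <- [e8 3e c0]
query mem[0x13]=0xb7, mem[0x08]=0x72, mem[0x09]=0xdf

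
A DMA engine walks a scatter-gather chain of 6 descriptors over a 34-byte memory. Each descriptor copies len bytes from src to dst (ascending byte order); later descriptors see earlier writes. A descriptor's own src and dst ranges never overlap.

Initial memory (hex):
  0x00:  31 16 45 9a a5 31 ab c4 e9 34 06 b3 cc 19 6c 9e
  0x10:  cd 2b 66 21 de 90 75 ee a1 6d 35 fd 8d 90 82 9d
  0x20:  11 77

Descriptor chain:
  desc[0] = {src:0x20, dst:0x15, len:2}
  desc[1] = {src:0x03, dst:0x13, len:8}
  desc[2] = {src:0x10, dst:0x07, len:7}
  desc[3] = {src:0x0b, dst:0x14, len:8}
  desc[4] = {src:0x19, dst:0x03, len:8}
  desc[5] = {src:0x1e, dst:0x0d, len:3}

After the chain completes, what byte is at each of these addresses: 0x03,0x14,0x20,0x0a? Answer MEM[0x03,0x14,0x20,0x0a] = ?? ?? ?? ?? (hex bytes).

MEM[0x03,0x14,0x20,0x0a] = cd a5 11 11

  after D0: wrote 2B at 0x15 = 1177
  after D1: wrote 8B at 0x13 = 9aa531abc4e93406
  after D2: wrote 7B at 0x07 = cd2b669aa531ab
  after D3: wrote 8B at 0x14 = a531ab6c9ecd2b66
  after D4: wrote 8B at 0x03 = cd2b668d90829d11
  after D5: wrote 3B at 0x0d = 829d11
query mem[0x03]=0xcd, mem[0x14]=0xa5, mem[0x20]=0x11, mem[0x0a]=0x11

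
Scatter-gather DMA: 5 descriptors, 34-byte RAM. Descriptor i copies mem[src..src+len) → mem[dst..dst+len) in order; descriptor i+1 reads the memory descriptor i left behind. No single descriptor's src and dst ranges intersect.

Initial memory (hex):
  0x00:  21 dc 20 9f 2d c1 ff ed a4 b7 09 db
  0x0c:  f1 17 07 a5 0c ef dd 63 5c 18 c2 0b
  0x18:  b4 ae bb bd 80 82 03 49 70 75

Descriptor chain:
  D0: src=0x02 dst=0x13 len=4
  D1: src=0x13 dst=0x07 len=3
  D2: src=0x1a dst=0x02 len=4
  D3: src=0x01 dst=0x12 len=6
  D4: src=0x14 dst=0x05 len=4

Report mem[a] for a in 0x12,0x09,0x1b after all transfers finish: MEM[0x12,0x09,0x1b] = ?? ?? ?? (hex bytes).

MEM[0x12,0x09,0x1b] = dc 2d bd

D0: mem[0x13..0x16] <- [20 9f 2d c1]
D1: mem[0x07..0x09] <- [20 9f 2d]
D2: mem[0x02..0x05] <- [bb bd 80 82]
D3: mem[0x12..0x17] <- [dc bb bd 80 82 ff]
D4: mem[0x05..0x08] <- [bd 80 82 ff]
query mem[0x12]=0xdc, mem[0x09]=0x2d, mem[0x1b]=0xbd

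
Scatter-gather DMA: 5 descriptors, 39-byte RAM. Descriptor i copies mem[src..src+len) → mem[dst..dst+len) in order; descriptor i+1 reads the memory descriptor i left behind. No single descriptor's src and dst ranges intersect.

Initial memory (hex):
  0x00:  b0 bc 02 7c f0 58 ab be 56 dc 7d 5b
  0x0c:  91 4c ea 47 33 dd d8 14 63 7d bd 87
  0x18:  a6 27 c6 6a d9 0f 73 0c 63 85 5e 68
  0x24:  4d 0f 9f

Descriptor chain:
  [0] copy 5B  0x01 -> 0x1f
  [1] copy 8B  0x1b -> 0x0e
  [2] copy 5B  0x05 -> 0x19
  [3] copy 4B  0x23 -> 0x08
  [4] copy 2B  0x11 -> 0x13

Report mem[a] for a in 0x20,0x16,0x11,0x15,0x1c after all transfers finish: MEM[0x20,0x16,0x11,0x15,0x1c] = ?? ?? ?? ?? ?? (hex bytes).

MEM[0x20,0x16,0x11,0x15,0x1c] = 02 bd 73 f0 56

#0 dst[0x1f+5] := {0xbc,0x02,0x7c,0xf0,0x58}
#1 dst[0x0e+8] := {0x6a,0xd9,0x0f,0x73,0xbc,0x02,0x7c,0xf0}
#2 dst[0x19+5] := {0x58,0xab,0xbe,0x56,0xdc}
#3 dst[0x08+4] := {0x58,0x4d,0x0f,0x9f}
#4 dst[0x13+2] := {0x73,0xbc}
query mem[0x20]=0x02, mem[0x16]=0xbd, mem[0x11]=0x73, mem[0x15]=0xf0, mem[0x1c]=0x56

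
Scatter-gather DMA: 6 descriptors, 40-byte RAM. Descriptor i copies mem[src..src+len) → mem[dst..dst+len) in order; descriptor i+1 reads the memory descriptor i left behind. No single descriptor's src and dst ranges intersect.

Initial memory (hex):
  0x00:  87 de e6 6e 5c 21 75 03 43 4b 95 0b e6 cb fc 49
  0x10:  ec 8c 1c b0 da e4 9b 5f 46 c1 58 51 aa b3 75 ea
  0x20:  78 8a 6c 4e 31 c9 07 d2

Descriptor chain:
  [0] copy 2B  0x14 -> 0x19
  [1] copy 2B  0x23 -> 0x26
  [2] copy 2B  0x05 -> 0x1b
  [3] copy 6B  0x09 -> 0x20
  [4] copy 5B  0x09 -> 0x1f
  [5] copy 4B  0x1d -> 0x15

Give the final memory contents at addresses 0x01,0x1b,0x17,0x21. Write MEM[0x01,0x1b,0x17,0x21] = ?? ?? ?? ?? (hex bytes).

#0 dst[0x19+2] := {0xda,0xe4}
#1 dst[0x26+2] := {0x4e,0x31}
#2 dst[0x1b+2] := {0x21,0x75}
#3 dst[0x20+6] := {0x4b,0x95,0x0b,0xe6,0xcb,0xfc}
#4 dst[0x1f+5] := {0x4b,0x95,0x0b,0xe6,0xcb}
#5 dst[0x15+4] := {0xb3,0x75,0x4b,0x95}
query mem[0x01]=0xde, mem[0x1b]=0x21, mem[0x17]=0x4b, mem[0x21]=0x0b

MEM[0x01,0x1b,0x17,0x21] = de 21 4b 0b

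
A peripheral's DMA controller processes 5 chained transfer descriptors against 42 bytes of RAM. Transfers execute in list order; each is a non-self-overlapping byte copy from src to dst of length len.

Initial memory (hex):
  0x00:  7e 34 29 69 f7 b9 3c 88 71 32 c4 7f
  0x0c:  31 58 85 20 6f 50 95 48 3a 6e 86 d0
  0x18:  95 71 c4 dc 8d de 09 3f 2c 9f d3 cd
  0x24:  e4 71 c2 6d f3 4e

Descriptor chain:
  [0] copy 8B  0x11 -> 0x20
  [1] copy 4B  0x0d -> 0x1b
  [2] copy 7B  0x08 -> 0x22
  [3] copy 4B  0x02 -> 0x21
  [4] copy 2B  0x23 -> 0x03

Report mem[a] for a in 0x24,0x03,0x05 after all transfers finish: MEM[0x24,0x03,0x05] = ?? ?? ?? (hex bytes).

D0: mem[0x20..0x27] <- [50 95 48 3a 6e 86 d0 95]
D1: mem[0x1b..0x1e] <- [58 85 20 6f]
D2: mem[0x22..0x28] <- [71 32 c4 7f 31 58 85]
D3: mem[0x21..0x24] <- [29 69 f7 b9]
D4: mem[0x03..0x04] <- [f7 b9]
query mem[0x24]=0xb9, mem[0x03]=0xf7, mem[0x05]=0xb9

MEM[0x24,0x03,0x05] = b9 f7 b9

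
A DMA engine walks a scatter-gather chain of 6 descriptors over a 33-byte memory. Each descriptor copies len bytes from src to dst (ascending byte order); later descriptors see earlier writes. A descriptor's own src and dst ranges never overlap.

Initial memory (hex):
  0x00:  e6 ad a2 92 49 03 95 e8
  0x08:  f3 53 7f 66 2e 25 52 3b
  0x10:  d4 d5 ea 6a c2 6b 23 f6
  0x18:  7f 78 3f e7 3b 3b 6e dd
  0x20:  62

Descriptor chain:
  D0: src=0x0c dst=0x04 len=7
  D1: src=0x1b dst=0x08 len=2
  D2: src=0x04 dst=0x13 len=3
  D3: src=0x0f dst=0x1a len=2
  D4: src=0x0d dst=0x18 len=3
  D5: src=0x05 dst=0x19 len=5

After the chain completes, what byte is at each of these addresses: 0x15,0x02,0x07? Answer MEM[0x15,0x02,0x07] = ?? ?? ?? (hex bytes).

  after D0: wrote 7B at 0x04 = 2e25523bd4d5ea
  after D1: wrote 2B at 0x08 = e73b
  after D2: wrote 3B at 0x13 = 2e2552
  after D3: wrote 2B at 0x1a = 3bd4
  after D4: wrote 3B at 0x18 = 25523b
  after D5: wrote 5B at 0x19 = 25523be73b
query mem[0x15]=0x52, mem[0x02]=0xa2, mem[0x07]=0x3b

MEM[0x15,0x02,0x07] = 52 a2 3b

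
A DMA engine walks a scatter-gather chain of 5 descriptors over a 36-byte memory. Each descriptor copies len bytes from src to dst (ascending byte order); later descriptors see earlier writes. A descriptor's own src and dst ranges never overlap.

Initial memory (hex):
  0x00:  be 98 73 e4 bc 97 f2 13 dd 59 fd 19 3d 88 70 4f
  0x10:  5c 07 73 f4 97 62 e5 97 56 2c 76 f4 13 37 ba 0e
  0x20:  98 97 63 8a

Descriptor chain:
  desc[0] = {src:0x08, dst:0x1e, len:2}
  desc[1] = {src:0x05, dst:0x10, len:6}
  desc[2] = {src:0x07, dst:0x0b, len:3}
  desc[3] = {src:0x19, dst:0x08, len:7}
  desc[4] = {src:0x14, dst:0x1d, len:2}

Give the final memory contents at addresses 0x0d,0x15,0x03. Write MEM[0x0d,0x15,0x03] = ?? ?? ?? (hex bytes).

MEM[0x0d,0x15,0x03] = dd fd e4

  after D0: wrote 2B at 0x1e = dd59
  after D1: wrote 6B at 0x10 = 97f213dd59fd
  after D2: wrote 3B at 0x0b = 13dd59
  after D3: wrote 7B at 0x08 = 2c76f41337dd59
  after D4: wrote 2B at 0x1d = 59fd
query mem[0x0d]=0xdd, mem[0x15]=0xfd, mem[0x03]=0xe4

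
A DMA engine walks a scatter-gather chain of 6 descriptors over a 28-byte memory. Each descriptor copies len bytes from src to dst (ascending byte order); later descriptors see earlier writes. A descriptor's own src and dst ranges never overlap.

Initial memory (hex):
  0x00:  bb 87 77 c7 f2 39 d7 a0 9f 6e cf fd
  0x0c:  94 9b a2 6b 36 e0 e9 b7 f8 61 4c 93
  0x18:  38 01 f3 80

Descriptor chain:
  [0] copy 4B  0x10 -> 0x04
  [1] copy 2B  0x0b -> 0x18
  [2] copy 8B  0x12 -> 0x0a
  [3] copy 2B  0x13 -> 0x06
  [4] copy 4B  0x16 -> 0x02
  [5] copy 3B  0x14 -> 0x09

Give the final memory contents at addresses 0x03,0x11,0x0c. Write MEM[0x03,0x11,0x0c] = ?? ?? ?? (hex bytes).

[0] 0x10->0x04 len=4 : 36 e0 e9 b7
[1] 0x0b->0x18 len=2 : fd 94
[2] 0x12->0x0a len=8 : e9 b7 f8 61 4c 93 fd 94
[3] 0x13->0x06 len=2 : b7 f8
[4] 0x16->0x02 len=4 : 4c 93 fd 94
[5] 0x14->0x09 len=3 : f8 61 4c
query mem[0x03]=0x93, mem[0x11]=0x94, mem[0x0c]=0xf8

MEM[0x03,0x11,0x0c] = 93 94 f8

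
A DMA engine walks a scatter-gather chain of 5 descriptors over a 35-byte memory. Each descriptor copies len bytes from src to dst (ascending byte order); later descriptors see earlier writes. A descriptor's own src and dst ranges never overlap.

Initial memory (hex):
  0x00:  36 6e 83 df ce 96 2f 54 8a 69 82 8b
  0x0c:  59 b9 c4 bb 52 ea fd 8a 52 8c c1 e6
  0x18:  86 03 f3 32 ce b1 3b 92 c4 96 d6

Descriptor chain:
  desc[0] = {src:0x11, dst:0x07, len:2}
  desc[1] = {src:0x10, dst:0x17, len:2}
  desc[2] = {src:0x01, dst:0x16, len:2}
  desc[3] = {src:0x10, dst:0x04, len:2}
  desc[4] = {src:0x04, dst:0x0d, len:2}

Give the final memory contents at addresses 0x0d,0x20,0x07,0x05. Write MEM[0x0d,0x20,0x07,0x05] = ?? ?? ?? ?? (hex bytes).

[0] 0x11->0x07 len=2 : ea fd
[1] 0x10->0x17 len=2 : 52 ea
[2] 0x01->0x16 len=2 : 6e 83
[3] 0x10->0x04 len=2 : 52 ea
[4] 0x04->0x0d len=2 : 52 ea
query mem[0x0d]=0x52, mem[0x20]=0xc4, mem[0x07]=0xea, mem[0x05]=0xea

MEM[0x0d,0x20,0x07,0x05] = 52 c4 ea ea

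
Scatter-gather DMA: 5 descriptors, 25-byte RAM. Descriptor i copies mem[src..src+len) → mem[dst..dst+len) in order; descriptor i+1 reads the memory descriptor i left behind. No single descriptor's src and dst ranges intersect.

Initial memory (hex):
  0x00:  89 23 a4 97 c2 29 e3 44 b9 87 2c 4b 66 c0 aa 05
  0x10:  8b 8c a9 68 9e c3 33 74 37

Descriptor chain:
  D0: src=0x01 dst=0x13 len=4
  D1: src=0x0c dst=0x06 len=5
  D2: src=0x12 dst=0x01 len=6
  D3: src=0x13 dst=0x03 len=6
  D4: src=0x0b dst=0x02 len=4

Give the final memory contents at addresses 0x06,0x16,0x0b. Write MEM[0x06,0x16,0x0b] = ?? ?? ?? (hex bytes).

MEM[0x06,0x16,0x0b] = c2 c2 4b

  after D0: wrote 4B at 0x13 = 23a497c2
  after D1: wrote 5B at 0x06 = 66c0aa058b
  after D2: wrote 6B at 0x01 = a923a497c274
  after D3: wrote 6B at 0x03 = 23a497c27437
  after D4: wrote 4B at 0x02 = 4b66c0aa
query mem[0x06]=0xc2, mem[0x16]=0xc2, mem[0x0b]=0x4b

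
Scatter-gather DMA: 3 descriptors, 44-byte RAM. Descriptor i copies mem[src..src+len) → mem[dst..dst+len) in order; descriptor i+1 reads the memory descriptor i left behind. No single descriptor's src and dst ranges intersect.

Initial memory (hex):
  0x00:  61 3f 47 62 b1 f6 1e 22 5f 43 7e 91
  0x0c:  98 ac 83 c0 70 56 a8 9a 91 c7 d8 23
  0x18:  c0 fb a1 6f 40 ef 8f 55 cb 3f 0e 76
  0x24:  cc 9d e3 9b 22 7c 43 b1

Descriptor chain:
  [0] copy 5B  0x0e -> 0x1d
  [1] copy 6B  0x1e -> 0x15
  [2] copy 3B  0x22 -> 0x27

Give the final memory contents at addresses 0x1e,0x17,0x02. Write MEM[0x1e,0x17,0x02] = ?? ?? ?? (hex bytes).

MEM[0x1e,0x17,0x02] = c0 56 47

[0] 0x0e->0x1d len=5 : 83 c0 70 56 a8
[1] 0x1e->0x15 len=6 : c0 70 56 a8 0e 76
[2] 0x22->0x27 len=3 : 0e 76 cc
query mem[0x1e]=0xc0, mem[0x17]=0x56, mem[0x02]=0x47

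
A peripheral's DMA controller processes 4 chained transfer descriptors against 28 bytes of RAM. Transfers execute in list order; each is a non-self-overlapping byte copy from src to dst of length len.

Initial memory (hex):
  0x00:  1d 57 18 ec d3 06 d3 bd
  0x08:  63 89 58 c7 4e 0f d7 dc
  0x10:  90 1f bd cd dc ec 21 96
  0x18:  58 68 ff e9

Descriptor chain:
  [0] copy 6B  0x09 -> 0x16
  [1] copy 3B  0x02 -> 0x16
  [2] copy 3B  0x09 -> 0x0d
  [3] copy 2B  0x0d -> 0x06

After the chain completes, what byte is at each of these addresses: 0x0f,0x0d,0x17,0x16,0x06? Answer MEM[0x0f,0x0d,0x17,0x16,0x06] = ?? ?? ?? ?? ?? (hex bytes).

D0: mem[0x16..0x1b] <- [89 58 c7 4e 0f d7]
D1: mem[0x16..0x18] <- [18 ec d3]
D2: mem[0x0d..0x0f] <- [89 58 c7]
D3: mem[0x06..0x07] <- [89 58]
query mem[0x0f]=0xc7, mem[0x0d]=0x89, mem[0x17]=0xec, mem[0x16]=0x18, mem[0x06]=0x89

MEM[0x0f,0x0d,0x17,0x16,0x06] = c7 89 ec 18 89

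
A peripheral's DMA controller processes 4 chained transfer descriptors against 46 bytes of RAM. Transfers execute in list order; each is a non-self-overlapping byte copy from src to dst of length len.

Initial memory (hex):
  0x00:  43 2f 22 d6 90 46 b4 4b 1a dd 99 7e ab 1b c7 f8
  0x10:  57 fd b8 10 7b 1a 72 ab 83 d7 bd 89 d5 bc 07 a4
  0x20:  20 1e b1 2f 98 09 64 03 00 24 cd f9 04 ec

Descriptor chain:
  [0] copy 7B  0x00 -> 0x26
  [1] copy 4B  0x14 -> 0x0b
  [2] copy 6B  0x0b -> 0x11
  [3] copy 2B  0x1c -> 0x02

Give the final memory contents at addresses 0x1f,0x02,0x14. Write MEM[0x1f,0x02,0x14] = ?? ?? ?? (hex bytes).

[0] 0x00->0x26 len=7 : 43 2f 22 d6 90 46 b4
[1] 0x14->0x0b len=4 : 7b 1a 72 ab
[2] 0x0b->0x11 len=6 : 7b 1a 72 ab f8 57
[3] 0x1c->0x02 len=2 : d5 bc
query mem[0x1f]=0xa4, mem[0x02]=0xd5, mem[0x14]=0xab

MEM[0x1f,0x02,0x14] = a4 d5 ab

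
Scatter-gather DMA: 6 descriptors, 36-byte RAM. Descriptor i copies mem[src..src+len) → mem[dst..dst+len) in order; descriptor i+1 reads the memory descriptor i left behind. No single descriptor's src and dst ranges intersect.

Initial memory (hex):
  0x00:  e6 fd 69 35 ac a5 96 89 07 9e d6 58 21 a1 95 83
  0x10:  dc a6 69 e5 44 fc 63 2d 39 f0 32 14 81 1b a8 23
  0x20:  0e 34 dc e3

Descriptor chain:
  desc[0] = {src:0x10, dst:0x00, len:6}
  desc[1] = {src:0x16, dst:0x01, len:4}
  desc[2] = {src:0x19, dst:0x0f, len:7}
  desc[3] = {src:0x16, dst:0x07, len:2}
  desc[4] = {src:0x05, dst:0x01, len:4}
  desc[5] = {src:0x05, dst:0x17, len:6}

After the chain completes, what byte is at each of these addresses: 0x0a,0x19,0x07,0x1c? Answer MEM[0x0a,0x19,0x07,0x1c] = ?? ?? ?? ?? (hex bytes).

MEM[0x0a,0x19,0x07,0x1c] = d6 63 63 d6

D0: mem[0x00..0x05] <- [dc a6 69 e5 44 fc]
D1: mem[0x01..0x04] <- [63 2d 39 f0]
D2: mem[0x0f..0x15] <- [f0 32 14 81 1b a8 23]
D3: mem[0x07..0x08] <- [63 2d]
D4: mem[0x01..0x04] <- [fc 96 63 2d]
D5: mem[0x17..0x1c] <- [fc 96 63 2d 9e d6]
query mem[0x0a]=0xd6, mem[0x19]=0x63, mem[0x07]=0x63, mem[0x1c]=0xd6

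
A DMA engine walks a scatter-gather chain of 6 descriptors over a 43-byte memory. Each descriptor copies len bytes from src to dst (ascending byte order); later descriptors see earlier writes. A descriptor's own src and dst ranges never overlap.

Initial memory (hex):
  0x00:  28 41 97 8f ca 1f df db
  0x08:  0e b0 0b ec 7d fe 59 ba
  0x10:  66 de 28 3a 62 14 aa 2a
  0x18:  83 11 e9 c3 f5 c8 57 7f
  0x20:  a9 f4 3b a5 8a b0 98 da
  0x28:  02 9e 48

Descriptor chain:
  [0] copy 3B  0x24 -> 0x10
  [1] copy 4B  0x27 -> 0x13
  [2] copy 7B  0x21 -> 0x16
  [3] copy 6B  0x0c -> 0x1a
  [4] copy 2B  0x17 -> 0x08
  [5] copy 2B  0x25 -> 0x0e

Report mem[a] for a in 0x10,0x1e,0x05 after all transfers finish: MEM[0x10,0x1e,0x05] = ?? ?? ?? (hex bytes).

#0 dst[0x10+3] := {0x8a,0xb0,0x98}
#1 dst[0x13+4] := {0xda,0x02,0x9e,0x48}
#2 dst[0x16+7] := {0xf4,0x3b,0xa5,0x8a,0xb0,0x98,0xda}
#3 dst[0x1a+6] := {0x7d,0xfe,0x59,0xba,0x8a,0xb0}
#4 dst[0x08+2] := {0x3b,0xa5}
#5 dst[0x0e+2] := {0xb0,0x98}
query mem[0x10]=0x8a, mem[0x1e]=0x8a, mem[0x05]=0x1f

MEM[0x10,0x1e,0x05] = 8a 8a 1f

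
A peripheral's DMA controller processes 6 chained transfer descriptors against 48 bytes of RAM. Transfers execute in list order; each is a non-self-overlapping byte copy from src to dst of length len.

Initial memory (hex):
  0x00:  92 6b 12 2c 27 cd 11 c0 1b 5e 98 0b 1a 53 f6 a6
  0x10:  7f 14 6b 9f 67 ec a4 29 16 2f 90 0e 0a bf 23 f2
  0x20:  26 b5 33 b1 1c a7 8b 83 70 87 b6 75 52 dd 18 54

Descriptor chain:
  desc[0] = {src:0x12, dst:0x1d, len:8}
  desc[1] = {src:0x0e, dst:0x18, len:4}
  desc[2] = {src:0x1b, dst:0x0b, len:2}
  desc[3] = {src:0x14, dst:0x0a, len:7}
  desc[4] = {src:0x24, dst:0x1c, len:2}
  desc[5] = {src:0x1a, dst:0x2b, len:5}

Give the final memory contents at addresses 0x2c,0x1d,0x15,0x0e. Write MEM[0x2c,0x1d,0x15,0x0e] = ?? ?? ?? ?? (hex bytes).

D0: mem[0x1d..0x24] <- [6b 9f 67 ec a4 29 16 2f]
D1: mem[0x18..0x1b] <- [f6 a6 7f 14]
D2: mem[0x0b..0x0c] <- [14 0a]
D3: mem[0x0a..0x10] <- [67 ec a4 29 f6 a6 7f]
D4: mem[0x1c..0x1d] <- [2f a7]
D5: mem[0x2b..0x2f] <- [7f 14 2f a7 9f]
query mem[0x2c]=0x14, mem[0x1d]=0xa7, mem[0x15]=0xec, mem[0x0e]=0xf6

MEM[0x2c,0x1d,0x15,0x0e] = 14 a7 ec f6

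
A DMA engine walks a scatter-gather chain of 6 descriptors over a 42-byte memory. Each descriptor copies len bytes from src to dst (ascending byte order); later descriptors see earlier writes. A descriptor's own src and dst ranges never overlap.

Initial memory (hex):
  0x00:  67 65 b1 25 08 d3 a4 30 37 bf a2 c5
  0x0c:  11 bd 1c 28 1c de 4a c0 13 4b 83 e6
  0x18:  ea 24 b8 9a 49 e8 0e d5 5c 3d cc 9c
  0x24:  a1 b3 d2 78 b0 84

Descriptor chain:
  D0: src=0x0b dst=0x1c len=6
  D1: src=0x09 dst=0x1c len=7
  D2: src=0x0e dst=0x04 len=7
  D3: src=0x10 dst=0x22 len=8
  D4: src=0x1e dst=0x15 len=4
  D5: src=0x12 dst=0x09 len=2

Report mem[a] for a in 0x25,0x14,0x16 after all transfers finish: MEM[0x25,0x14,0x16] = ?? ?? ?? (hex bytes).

[0] 0x0b->0x1c len=6 : c5 11 bd 1c 28 1c
[1] 0x09->0x1c len=7 : bf a2 c5 11 bd 1c 28
[2] 0x0e->0x04 len=7 : 1c 28 1c de 4a c0 13
[3] 0x10->0x22 len=8 : 1c de 4a c0 13 4b 83 e6
[4] 0x1e->0x15 len=4 : c5 11 bd 1c
[5] 0x12->0x09 len=2 : 4a c0
query mem[0x25]=0xc0, mem[0x14]=0x13, mem[0x16]=0x11

MEM[0x25,0x14,0x16] = c0 13 11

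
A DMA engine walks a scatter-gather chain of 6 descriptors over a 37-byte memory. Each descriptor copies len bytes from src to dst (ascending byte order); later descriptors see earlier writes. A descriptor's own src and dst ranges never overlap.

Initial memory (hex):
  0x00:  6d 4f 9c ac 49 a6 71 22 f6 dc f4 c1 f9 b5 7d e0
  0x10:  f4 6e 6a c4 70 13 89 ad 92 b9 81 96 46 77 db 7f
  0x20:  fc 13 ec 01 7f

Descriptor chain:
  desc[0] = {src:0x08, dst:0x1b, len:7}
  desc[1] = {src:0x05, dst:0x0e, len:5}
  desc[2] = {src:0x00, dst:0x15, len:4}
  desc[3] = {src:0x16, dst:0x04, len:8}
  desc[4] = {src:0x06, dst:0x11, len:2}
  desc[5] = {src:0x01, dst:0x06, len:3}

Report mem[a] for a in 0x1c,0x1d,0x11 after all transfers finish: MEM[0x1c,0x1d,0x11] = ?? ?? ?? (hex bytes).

MEM[0x1c,0x1d,0x11] = dc f4 ac

D0: mem[0x1b..0x21] <- [f6 dc f4 c1 f9 b5 7d]
D1: mem[0x0e..0x12] <- [a6 71 22 f6 dc]
D2: mem[0x15..0x18] <- [6d 4f 9c ac]
D3: mem[0x04..0x0b] <- [4f 9c ac b9 81 f6 dc f4]
D4: mem[0x11..0x12] <- [ac b9]
D5: mem[0x06..0x08] <- [4f 9c ac]
query mem[0x1c]=0xdc, mem[0x1d]=0xf4, mem[0x11]=0xac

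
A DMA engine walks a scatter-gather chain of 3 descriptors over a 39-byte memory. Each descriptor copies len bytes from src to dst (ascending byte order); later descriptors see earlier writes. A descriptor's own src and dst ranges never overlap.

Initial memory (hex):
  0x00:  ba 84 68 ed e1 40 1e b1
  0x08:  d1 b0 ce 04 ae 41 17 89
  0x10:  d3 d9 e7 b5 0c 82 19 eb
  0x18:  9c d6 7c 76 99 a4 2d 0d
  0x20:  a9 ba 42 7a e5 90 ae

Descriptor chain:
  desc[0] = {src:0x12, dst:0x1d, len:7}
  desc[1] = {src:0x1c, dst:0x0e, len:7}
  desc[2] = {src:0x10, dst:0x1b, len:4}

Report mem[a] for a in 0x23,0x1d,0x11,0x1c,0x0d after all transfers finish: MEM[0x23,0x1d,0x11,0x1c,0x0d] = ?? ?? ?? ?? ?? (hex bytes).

  after D0: wrote 7B at 0x1d = e7b50c8219eb9c
  after D1: wrote 7B at 0x0e = 99e7b50c8219eb
  after D2: wrote 4B at 0x1b = b50c8219
query mem[0x23]=0x9c, mem[0x1d]=0x82, mem[0x11]=0x0c, mem[0x1c]=0x0c, mem[0x0d]=0x41

MEM[0x23,0x1d,0x11,0x1c,0x0d] = 9c 82 0c 0c 41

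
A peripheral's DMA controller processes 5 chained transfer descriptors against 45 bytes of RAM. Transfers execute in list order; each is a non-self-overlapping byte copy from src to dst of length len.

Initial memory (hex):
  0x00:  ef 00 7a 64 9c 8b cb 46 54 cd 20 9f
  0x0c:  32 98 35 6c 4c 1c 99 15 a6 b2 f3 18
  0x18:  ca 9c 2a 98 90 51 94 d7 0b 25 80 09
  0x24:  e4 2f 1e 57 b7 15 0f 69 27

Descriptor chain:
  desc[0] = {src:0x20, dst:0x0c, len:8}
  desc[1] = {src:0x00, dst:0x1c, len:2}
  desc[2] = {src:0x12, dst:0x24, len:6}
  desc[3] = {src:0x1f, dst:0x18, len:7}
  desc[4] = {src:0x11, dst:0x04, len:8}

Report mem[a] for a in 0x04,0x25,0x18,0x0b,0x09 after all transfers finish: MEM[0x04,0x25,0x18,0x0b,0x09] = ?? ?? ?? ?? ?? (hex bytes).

  after D0: wrote 8B at 0x0c = 0b258009e42f1e57
  after D1: wrote 2B at 0x1c = ef00
  after D2: wrote 6B at 0x24 = 1e57a6b2f318
  after D3: wrote 7B at 0x18 = d70b2580091e57
  after D4: wrote 8B at 0x04 = 2f1e57a6b2f318d7
query mem[0x04]=0x2f, mem[0x25]=0x57, mem[0x18]=0xd7, mem[0x0b]=0xd7, mem[0x09]=0xf3

MEM[0x04,0x25,0x18,0x0b,0x09] = 2f 57 d7 d7 f3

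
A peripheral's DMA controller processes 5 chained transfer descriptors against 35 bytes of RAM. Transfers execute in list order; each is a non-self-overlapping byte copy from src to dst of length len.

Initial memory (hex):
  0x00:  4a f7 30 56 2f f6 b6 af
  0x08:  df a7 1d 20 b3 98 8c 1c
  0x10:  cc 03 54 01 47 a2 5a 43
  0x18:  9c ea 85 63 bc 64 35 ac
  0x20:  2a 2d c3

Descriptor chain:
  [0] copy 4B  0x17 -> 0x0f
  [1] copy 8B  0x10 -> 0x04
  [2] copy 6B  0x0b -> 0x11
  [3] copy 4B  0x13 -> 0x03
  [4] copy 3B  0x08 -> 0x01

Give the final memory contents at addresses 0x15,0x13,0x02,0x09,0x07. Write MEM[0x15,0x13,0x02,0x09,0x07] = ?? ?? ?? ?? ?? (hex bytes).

MEM[0x15,0x13,0x02,0x09,0x07] = 43 98 a2 a2 01

[0] 0x17->0x0f len=4 : 43 9c ea 85
[1] 0x10->0x04 len=8 : 9c ea 85 01 47 a2 5a 43
[2] 0x0b->0x11 len=6 : 43 b3 98 8c 43 9c
[3] 0x13->0x03 len=4 : 98 8c 43 9c
[4] 0x08->0x01 len=3 : 47 a2 5a
query mem[0x15]=0x43, mem[0x13]=0x98, mem[0x02]=0xa2, mem[0x09]=0xa2, mem[0x07]=0x01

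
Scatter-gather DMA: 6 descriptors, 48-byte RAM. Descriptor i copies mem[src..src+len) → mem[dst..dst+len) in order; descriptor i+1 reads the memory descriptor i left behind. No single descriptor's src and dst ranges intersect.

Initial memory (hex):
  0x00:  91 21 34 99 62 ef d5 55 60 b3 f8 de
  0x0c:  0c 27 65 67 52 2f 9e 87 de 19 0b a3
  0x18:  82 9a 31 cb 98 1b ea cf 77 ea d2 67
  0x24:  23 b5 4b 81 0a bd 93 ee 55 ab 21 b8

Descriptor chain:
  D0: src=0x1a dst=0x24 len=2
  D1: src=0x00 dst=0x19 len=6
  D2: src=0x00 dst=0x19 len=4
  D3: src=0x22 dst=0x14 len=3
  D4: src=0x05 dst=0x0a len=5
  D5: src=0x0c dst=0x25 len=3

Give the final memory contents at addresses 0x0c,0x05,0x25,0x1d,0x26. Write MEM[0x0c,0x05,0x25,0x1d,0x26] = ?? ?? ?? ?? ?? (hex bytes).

MEM[0x0c,0x05,0x25,0x1d,0x26] = 55 ef 55 62 60

#0 dst[0x24+2] := {0x31,0xcb}
#1 dst[0x19+6] := {0x91,0x21,0x34,0x99,0x62,0xef}
#2 dst[0x19+4] := {0x91,0x21,0x34,0x99}
#3 dst[0x14+3] := {0xd2,0x67,0x31}
#4 dst[0x0a+5] := {0xef,0xd5,0x55,0x60,0xb3}
#5 dst[0x25+3] := {0x55,0x60,0xb3}
query mem[0x0c]=0x55, mem[0x05]=0xef, mem[0x25]=0x55, mem[0x1d]=0x62, mem[0x26]=0x60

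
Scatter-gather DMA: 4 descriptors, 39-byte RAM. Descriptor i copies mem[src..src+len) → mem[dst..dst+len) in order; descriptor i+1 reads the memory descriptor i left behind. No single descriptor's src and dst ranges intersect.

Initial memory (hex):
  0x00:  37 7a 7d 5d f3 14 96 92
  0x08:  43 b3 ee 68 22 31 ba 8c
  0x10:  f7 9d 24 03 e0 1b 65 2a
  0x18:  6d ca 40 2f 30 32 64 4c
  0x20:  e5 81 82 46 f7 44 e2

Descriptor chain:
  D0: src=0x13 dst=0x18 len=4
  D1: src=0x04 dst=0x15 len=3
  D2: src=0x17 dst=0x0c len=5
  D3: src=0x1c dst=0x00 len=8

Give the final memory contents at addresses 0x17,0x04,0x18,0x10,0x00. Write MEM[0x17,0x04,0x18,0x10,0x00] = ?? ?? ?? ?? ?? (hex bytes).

MEM[0x17,0x04,0x18,0x10,0x00] = 96 e5 03 65 30

D0: mem[0x18..0x1b] <- [03 e0 1b 65]
D1: mem[0x15..0x17] <- [f3 14 96]
D2: mem[0x0c..0x10] <- [96 03 e0 1b 65]
D3: mem[0x00..0x07] <- [30 32 64 4c e5 81 82 46]
query mem[0x17]=0x96, mem[0x04]=0xe5, mem[0x18]=0x03, mem[0x10]=0x65, mem[0x00]=0x30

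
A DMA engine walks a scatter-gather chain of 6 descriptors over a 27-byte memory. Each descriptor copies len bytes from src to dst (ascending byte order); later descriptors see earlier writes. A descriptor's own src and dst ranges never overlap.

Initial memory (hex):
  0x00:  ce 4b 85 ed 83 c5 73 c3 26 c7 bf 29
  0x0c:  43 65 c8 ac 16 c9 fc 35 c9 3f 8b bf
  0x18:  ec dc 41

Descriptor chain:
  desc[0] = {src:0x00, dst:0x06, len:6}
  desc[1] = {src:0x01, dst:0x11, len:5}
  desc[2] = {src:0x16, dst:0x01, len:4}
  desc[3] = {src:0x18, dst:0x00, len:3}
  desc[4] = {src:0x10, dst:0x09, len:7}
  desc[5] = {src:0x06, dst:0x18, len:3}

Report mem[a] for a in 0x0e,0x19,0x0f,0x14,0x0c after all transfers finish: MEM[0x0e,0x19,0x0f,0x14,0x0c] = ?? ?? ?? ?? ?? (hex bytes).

MEM[0x0e,0x19,0x0f,0x14,0x0c] = c5 4b 8b 83 ed

[0] 0x00->0x06 len=6 : ce 4b 85 ed 83 c5
[1] 0x01->0x11 len=5 : 4b 85 ed 83 c5
[2] 0x16->0x01 len=4 : 8b bf ec dc
[3] 0x18->0x00 len=3 : ec dc 41
[4] 0x10->0x09 len=7 : 16 4b 85 ed 83 c5 8b
[5] 0x06->0x18 len=3 : ce 4b 85
query mem[0x0e]=0xc5, mem[0x19]=0x4b, mem[0x0f]=0x8b, mem[0x14]=0x83, mem[0x0c]=0xed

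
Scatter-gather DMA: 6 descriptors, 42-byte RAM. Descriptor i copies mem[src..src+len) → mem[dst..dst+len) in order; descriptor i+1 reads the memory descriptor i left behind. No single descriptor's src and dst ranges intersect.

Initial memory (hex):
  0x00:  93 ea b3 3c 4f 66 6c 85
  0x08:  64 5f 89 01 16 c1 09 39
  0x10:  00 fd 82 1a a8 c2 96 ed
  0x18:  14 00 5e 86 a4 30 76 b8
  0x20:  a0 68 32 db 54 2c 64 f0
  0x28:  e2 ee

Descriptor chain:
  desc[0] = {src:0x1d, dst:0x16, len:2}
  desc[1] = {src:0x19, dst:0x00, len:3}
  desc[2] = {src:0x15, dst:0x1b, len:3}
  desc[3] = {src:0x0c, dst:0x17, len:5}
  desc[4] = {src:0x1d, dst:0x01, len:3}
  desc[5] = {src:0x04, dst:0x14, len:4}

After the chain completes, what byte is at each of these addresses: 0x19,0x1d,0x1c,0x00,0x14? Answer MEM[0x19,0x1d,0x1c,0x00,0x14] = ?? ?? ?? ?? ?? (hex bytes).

MEM[0x19,0x1d,0x1c,0x00,0x14] = 09 76 30 00 4f

[0] 0x1d->0x16 len=2 : 30 76
[1] 0x19->0x00 len=3 : 00 5e 86
[2] 0x15->0x1b len=3 : c2 30 76
[3] 0x0c->0x17 len=5 : 16 c1 09 39 00
[4] 0x1d->0x01 len=3 : 76 76 b8
[5] 0x04->0x14 len=4 : 4f 66 6c 85
query mem[0x19]=0x09, mem[0x1d]=0x76, mem[0x1c]=0x30, mem[0x00]=0x00, mem[0x14]=0x4f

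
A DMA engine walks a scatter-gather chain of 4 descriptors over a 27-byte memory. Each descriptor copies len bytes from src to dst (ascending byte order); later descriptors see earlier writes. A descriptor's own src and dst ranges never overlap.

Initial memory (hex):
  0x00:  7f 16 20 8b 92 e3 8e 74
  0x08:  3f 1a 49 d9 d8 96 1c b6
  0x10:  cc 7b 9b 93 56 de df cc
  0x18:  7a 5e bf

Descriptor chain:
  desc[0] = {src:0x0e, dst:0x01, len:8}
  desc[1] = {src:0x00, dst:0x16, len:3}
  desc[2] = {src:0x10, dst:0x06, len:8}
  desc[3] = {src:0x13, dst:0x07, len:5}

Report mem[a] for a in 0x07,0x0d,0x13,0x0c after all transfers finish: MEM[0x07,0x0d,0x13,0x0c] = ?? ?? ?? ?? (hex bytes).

MEM[0x07,0x0d,0x13,0x0c] = 93 1c 93 7f

D0: mem[0x01..0x08] <- [1c b6 cc 7b 9b 93 56 de]
D1: mem[0x16..0x18] <- [7f 1c b6]
D2: mem[0x06..0x0d] <- [cc 7b 9b 93 56 de 7f 1c]
D3: mem[0x07..0x0b] <- [93 56 de 7f 1c]
query mem[0x07]=0x93, mem[0x0d]=0x1c, mem[0x13]=0x93, mem[0x0c]=0x7f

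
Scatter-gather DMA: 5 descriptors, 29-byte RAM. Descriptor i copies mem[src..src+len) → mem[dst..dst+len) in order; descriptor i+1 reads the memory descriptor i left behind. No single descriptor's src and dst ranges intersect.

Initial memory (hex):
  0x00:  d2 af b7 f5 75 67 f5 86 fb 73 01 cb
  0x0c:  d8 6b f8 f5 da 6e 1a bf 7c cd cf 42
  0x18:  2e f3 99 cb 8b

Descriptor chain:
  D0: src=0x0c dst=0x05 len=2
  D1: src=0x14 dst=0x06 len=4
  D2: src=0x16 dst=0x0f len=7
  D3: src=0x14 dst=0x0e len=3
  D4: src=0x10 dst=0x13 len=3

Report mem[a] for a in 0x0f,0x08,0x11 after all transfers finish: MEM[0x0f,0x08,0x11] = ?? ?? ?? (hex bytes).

#0 dst[0x05+2] := {0xd8,0x6b}
#1 dst[0x06+4] := {0x7c,0xcd,0xcf,0x42}
#2 dst[0x0f+7] := {0xcf,0x42,0x2e,0xf3,0x99,0xcb,0x8b}
#3 dst[0x0e+3] := {0xcb,0x8b,0xcf}
#4 dst[0x13+3] := {0xcf,0x2e,0xf3}
query mem[0x0f]=0x8b, mem[0x08]=0xcf, mem[0x11]=0x2e

MEM[0x0f,0x08,0x11] = 8b cf 2e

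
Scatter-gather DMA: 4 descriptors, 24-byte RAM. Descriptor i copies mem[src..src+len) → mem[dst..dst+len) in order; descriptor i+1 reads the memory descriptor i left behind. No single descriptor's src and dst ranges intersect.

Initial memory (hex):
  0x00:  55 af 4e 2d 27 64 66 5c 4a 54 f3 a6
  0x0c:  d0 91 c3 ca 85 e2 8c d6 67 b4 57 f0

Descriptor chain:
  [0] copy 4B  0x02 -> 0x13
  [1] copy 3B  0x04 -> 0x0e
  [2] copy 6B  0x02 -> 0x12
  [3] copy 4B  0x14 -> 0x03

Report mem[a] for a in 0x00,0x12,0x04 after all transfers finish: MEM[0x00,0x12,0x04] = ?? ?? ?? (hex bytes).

MEM[0x00,0x12,0x04] = 55 4e 64

  after D0: wrote 4B at 0x13 = 4e2d2764
  after D1: wrote 3B at 0x0e = 276466
  after D2: wrote 6B at 0x12 = 4e2d2764665c
  after D3: wrote 4B at 0x03 = 2764665c
query mem[0x00]=0x55, mem[0x12]=0x4e, mem[0x04]=0x64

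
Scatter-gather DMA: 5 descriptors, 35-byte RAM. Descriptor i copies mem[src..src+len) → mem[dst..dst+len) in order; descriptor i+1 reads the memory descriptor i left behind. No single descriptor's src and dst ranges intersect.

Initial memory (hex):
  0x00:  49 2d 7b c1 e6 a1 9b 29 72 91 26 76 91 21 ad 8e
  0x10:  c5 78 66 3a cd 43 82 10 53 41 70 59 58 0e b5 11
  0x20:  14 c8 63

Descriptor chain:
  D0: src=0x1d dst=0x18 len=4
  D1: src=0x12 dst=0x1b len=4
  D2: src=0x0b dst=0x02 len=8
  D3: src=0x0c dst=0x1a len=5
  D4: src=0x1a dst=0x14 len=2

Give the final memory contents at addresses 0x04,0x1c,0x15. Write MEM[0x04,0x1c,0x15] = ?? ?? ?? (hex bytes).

#0 dst[0x18+4] := {0x0e,0xb5,0x11,0x14}
#1 dst[0x1b+4] := {0x66,0x3a,0xcd,0x43}
#2 dst[0x02+8] := {0x76,0x91,0x21,0xad,0x8e,0xc5,0x78,0x66}
#3 dst[0x1a+5] := {0x91,0x21,0xad,0x8e,0xc5}
#4 dst[0x14+2] := {0x91,0x21}
query mem[0x04]=0x21, mem[0x1c]=0xad, mem[0x15]=0x21

MEM[0x04,0x1c,0x15] = 21 ad 21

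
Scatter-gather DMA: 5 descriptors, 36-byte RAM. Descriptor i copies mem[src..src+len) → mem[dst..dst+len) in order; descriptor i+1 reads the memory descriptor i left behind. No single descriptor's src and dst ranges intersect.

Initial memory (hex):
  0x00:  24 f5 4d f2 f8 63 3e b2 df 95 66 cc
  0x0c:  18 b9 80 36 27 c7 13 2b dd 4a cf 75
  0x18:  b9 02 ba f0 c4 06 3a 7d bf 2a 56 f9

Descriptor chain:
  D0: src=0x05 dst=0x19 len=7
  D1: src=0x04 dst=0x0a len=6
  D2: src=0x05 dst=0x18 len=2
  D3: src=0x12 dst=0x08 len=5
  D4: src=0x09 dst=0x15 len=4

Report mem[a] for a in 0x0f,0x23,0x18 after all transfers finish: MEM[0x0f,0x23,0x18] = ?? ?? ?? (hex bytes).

#0 dst[0x19+7] := {0x63,0x3e,0xb2,0xdf,0x95,0x66,0xcc}
#1 dst[0x0a+6] := {0xf8,0x63,0x3e,0xb2,0xdf,0x95}
#2 dst[0x18+2] := {0x63,0x3e}
#3 dst[0x08+5] := {0x13,0x2b,0xdd,0x4a,0xcf}
#4 dst[0x15+4] := {0x2b,0xdd,0x4a,0xcf}
query mem[0x0f]=0x95, mem[0x23]=0xf9, mem[0x18]=0xcf

MEM[0x0f,0x23,0x18] = 95 f9 cf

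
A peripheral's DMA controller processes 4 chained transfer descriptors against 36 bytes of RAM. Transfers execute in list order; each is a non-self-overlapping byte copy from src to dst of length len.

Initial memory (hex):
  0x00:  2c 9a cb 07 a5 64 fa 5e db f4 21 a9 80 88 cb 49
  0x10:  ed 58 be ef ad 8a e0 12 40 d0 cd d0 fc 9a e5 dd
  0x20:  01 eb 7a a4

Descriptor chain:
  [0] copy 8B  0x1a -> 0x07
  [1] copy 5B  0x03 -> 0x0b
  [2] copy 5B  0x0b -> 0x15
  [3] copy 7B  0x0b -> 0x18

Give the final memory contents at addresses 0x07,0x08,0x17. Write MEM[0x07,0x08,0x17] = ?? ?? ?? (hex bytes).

MEM[0x07,0x08,0x17] = cd d0 64

[0] 0x1a->0x07 len=8 : cd d0 fc 9a e5 dd 01 eb
[1] 0x03->0x0b len=5 : 07 a5 64 fa cd
[2] 0x0b->0x15 len=5 : 07 a5 64 fa cd
[3] 0x0b->0x18 len=7 : 07 a5 64 fa cd ed 58
query mem[0x07]=0xcd, mem[0x08]=0xd0, mem[0x17]=0x64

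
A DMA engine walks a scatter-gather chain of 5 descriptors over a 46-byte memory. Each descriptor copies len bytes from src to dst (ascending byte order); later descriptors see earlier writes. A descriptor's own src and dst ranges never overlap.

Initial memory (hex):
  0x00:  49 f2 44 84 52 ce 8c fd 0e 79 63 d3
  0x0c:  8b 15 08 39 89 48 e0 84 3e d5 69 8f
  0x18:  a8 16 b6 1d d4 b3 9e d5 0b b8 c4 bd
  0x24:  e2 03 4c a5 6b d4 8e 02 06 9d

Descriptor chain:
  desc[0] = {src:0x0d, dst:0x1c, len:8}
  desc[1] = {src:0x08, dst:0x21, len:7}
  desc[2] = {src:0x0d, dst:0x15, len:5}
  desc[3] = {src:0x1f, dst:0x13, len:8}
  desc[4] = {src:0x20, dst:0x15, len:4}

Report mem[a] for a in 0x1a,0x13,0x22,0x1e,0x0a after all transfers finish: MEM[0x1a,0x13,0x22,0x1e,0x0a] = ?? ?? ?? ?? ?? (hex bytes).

D0: mem[0x1c..0x23] <- [15 08 39 89 48 e0 84 3e]
D1: mem[0x21..0x27] <- [0e 79 63 d3 8b 15 08]
D2: mem[0x15..0x19] <- [15 08 39 89 48]
D3: mem[0x13..0x1a] <- [89 48 0e 79 63 d3 8b 15]
D4: mem[0x15..0x18] <- [48 0e 79 63]
query mem[0x1a]=0x15, mem[0x13]=0x89, mem[0x22]=0x79, mem[0x1e]=0x39, mem[0x0a]=0x63

MEM[0x1a,0x13,0x22,0x1e,0x0a] = 15 89 79 39 63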